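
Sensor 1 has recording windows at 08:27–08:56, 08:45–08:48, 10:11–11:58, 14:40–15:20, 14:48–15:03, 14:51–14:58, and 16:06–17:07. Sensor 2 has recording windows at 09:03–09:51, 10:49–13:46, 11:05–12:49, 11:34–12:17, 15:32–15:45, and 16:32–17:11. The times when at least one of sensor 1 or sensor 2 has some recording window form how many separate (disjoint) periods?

6

Merge the first list: 08:27–08:56, 10:11–11:58, 14:40–15:20, 16:06–17:07.
Merge the second list: 09:03–09:51, 10:49–13:46, 15:32–15:45, 16:32–17:11.
A ∪ B = 08:27–08:56, 09:03–09:51, 10:11–13:46, 14:40–15:20, 15:32–15:45, 16:06–17:11.
That is 6 disjoint pieces.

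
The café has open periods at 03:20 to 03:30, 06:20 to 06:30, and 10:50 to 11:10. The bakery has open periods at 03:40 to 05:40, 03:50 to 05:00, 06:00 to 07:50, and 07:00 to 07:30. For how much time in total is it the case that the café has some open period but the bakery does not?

Merge the second list: 03:40–05:40, 06:00–07:50.
A \ B = 03:20–03:30, 10:50–11:10.
Total: 10 min + 20 min = 30 min.

30 min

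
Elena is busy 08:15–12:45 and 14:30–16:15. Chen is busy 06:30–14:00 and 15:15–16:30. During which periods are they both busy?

08:15–12:45, 15:15–16:15

08:15–12:45 overlaps B on 08:15–12:45.
14:30–16:15 overlaps B on 15:15–16:15.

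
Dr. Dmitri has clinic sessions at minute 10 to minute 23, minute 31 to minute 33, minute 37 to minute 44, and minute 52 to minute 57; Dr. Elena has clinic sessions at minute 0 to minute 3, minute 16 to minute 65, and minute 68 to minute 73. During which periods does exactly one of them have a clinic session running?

A but not B: minute 10 to minute 16.
B but not A: minute 0 to minute 3, minute 23 to minute 31, minute 33 to minute 37, minute 44 to minute 52, minute 57 to minute 65, minute 68 to minute 73.
Combining gives A △ B.

minute 0 to minute 3, minute 10 to minute 16, minute 23 to minute 31, minute 33 to minute 37, minute 44 to minute 52, minute 57 to minute 65, minute 68 to minute 73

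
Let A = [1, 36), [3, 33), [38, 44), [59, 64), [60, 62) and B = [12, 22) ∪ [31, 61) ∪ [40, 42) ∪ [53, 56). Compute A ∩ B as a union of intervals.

A, merged: [1, 36), [38, 44), [59, 64).
B, merged: [12, 22), [31, 61).
[1, 36) meets the second set on [12, 22), [31, 36).
[38, 44) meets the second set on [38, 44).
[59, 64) meets the second set on [59, 61).

[12, 22) ∪ [31, 36) ∪ [38, 44) ∪ [59, 61)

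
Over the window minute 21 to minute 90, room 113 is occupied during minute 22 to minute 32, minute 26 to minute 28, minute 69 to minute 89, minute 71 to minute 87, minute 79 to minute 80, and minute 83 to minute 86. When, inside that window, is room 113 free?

minute 21 to minute 22, minute 32 to minute 69, minute 89 to minute 90

Covered (merged): minute 22 to minute 32, minute 69 to minute 89.
Complement within minute 21 to minute 90: minute 21 to minute 22, minute 32 to minute 69, minute 89 to minute 90.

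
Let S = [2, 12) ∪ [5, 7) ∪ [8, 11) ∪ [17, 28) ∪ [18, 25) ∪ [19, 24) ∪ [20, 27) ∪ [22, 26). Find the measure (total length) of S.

21

Merged: [2, 12), [17, 28).
Lengths: 10 + 11 = 21.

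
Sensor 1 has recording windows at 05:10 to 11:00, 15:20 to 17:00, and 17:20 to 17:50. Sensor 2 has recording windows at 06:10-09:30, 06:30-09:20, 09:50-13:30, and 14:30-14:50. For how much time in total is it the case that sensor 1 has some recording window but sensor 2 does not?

3 h 30 min

Merge the second list: 06:10-09:30, 09:50-13:30, 14:30-14:50.
A \ B = 05:10-06:10, 09:30-09:50, 15:20-17:00, 17:20-17:50.
Total: 1 h + 20 min + 1 h 40 min + 30 min = 3 h 30 min.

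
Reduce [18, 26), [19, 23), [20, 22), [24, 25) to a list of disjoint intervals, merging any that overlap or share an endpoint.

[18, 26)

[19, 23) overlaps/touches [18, 26) → extend to [18, 26).
[20, 22) overlaps/touches [18, 26) → extend to [18, 26).
[24, 25) overlaps/touches [18, 26) → extend to [18, 26).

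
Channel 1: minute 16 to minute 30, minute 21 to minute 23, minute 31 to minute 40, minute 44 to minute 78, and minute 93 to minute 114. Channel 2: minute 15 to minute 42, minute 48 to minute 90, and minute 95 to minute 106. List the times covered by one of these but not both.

A, merged: minute 16 to minute 30, minute 31 to minute 40, minute 44 to minute 78, minute 93 to minute 114.
A \ B = minute 44 to minute 48, minute 93 to minute 95, minute 106 to minute 114.
B \ A = minute 15 to minute 16, minute 30 to minute 31, minute 40 to minute 42, minute 78 to minute 90.
Union of the two gives the symmetric difference.

minute 15 to minute 16, minute 30 to minute 31, minute 40 to minute 42, minute 44 to minute 48, minute 78 to minute 90, minute 93 to minute 95, minute 106 to minute 114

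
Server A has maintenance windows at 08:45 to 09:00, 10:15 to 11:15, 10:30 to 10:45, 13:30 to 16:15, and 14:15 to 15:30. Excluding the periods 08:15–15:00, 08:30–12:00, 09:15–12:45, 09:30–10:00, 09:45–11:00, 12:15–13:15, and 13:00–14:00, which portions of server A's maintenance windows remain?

15:00–16:15

Merge the first list: 08:45–09:00, 10:15–11:15, 13:30–16:15.
Merge the second list: 08:15–15:00.
08:45–09:00: entirely removed.
10:15–11:15: entirely removed.
13:30–16:15 \ B = 15:00–16:15.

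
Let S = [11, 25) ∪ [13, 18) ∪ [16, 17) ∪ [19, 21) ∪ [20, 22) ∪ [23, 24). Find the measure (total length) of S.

14

Merged: [11, 25).
Length: 14.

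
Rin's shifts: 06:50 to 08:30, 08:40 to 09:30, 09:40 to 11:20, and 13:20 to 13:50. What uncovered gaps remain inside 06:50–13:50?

08:30–08:40, 09:30–09:40, 11:20–13:20

Covered (merged): 06:50–08:30, 08:40–09:30, 09:40–11:20, 13:20–13:50.
Uncovered inside 06:50–13:50: 08:30–08:40, 09:30–09:40, 11:20–13:20.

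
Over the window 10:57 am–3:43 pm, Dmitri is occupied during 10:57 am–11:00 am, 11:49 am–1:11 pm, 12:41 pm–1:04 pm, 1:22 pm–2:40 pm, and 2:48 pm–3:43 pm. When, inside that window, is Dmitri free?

11:00 am–11:49 am, 1:11 pm–1:22 pm, 2:40 pm–2:48 pm

Covered (merged): 10:57 am–11:00 am, 11:49 am–1:11 pm, 1:22 pm–2:40 pm, 2:48 pm–3:43 pm.
Gaps within 10:57 am–3:43 pm: 11:00 am–11:49 am, 1:11 pm–1:22 pm, 2:40 pm–2:48 pm.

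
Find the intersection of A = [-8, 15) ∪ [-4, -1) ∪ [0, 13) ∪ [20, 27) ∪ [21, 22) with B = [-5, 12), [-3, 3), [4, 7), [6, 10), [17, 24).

[-5, 12) ∪ [20, 24)

Merge the first list: [-8, 15), [20, 27).
Merge the second list: [-5, 12), [17, 24).
[-8, 15) ∩ B → [-5, 12).
[20, 27) ∩ B → [20, 24).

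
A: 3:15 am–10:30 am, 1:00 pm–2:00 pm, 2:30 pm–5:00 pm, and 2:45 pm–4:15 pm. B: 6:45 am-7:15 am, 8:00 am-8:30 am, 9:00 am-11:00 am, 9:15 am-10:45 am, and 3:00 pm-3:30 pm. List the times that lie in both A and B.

6:45 am–7:15 am, 8:00 am–8:30 am, 9:00 am–10:30 am, 3:00 pm–3:30 pm

Merge the first list: 3:15 am–10:30 am, 1:00 pm–2:00 pm, 2:30 pm–5:00 pm.
Merge the second list: 6:45 am–7:15 am, 8:00 am–8:30 am, 9:00 am–11:00 am, 3:00 pm–3:30 pm.
3:15 am–10:30 am overlaps B on 6:45 am–7:15 am, 8:00 am–8:30 am, 9:00 am–10:30 am.
1:00 pm–2:00 pm falls entirely outside B.
2:30 pm–5:00 pm overlaps B on 3:00 pm–3:30 pm.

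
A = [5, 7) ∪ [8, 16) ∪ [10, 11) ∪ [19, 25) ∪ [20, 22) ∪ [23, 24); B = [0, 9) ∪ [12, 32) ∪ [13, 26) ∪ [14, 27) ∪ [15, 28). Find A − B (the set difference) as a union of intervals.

[9, 12)

First set merges to [5, 7), [8, 16), [19, 25).
Second set merges to [0, 9), [12, 32).
[5, 7) lies entirely inside B → drops out.
[8, 16) with B removed leaves [9, 12).
[19, 25) lies entirely inside B → drops out.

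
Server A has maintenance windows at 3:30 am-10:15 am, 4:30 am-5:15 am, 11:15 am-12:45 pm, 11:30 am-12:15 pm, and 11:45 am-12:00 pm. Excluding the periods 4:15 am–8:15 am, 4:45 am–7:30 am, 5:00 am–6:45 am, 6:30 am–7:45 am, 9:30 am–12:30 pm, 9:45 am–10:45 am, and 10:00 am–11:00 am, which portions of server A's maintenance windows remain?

3:30 am-4:15 am, 8:15 am-9:30 am, 12:30 pm-12:45 pm

Merge the first list: 3:30 am-10:15 am, 11:15 am-12:45 pm.
Merge the second list: 4:15 am-8:15 am, 9:30 am-12:30 pm.
3:30 am-10:15 am minus B → 3:30 am-4:15 am, 8:15 am-9:30 am.
11:15 am-12:45 pm minus B → 12:30 pm-12:45 pm.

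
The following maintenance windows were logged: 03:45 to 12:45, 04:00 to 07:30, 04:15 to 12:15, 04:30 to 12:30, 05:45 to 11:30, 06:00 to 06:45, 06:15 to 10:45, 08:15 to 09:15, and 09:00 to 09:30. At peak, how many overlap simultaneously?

Walk the sorted start/end points keeping a running depth.
The depth first hits 7 at 06:15.

7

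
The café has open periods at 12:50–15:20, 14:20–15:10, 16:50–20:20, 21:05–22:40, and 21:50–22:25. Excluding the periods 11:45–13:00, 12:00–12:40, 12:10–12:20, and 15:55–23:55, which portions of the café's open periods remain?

13:00–15:20

A, merged: 12:50–15:20, 16:50–20:20, 21:05–22:40.
B, merged: 11:45–13:00, 15:55–23:55.
12:50–15:20 with B removed leaves 13:00–15:20.
16:50–20:20 lies entirely inside B → drops out.
21:05–22:40 lies entirely inside B → drops out.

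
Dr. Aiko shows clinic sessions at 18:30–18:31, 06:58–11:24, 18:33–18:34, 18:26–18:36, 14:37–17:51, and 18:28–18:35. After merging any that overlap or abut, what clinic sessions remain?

Sort by start: 06:58–11:24, 14:37–17:51, 18:26–18:36, 18:28–18:35, 18:30–18:31, 18:33–18:34.
14:37–17:51 is disjoint → start new block.
18:26–18:36 is disjoint → start new block.
18:28–18:35 overlaps/touches 18:26–18:36 → extend to 18:26–18:36.
18:30–18:31 overlaps/touches 18:26–18:36 → extend to 18:26–18:36.
18:33–18:34 overlaps/touches 18:26–18:36 → extend to 18:26–18:36.

06:58–11:24, 14:37–17:51, 18:26–18:36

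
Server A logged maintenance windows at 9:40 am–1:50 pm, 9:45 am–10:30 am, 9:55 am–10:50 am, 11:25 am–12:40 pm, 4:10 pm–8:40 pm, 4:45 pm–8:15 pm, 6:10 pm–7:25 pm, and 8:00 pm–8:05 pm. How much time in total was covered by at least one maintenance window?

Merged: 9:40 am–1:50 pm, 4:10 pm–8:40 pm.
Lengths: 4 h 10 min + 4 h 30 min = 8 h 40 min.

8 h 40 min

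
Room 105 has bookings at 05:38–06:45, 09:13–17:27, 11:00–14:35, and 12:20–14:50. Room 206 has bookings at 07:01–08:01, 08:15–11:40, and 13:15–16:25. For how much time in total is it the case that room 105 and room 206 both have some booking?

A, merged: 05:38–06:45, 09:13–17:27.
A ∩ B = 09:13–11:40, 13:15–16:25.
Total: 2 h 27 min + 3 h 10 min = 5 h 37 min.

5 h 37 min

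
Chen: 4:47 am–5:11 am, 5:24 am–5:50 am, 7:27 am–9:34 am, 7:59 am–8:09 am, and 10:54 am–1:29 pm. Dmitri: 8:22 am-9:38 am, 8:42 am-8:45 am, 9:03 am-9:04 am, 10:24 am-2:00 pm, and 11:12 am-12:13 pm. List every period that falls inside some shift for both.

Merge the first list: 4:47 am–5:11 am, 5:24 am–5:50 am, 7:27 am–9:34 am, 10:54 am–1:29 pm.
Merge the second list: 8:22 am–9:38 am, 10:24 am–2:00 pm.
4:47 am–5:11 am meets no B interval.
5:24 am–5:50 am meets no B interval.
7:27 am–9:34 am ∩ B → 8:22 am–9:34 am.
10:54 am–1:29 pm ∩ B → 10:54 am–1:29 pm.

8:22 am–9:34 am, 10:54 am–1:29 pm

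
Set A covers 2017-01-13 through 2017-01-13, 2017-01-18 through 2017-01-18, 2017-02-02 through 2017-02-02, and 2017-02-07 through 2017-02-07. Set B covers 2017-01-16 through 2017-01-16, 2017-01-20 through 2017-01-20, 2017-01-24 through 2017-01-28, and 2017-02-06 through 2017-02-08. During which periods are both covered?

2017-02-07 through 2017-02-07

2017-01-13 through 2017-01-13 falls entirely outside B.
2017-01-18 through 2017-01-18 falls entirely outside B.
2017-02-02 through 2017-02-02 falls entirely outside B.
2017-02-07 through 2017-02-07 overlaps B on 2017-02-07 through 2017-02-07.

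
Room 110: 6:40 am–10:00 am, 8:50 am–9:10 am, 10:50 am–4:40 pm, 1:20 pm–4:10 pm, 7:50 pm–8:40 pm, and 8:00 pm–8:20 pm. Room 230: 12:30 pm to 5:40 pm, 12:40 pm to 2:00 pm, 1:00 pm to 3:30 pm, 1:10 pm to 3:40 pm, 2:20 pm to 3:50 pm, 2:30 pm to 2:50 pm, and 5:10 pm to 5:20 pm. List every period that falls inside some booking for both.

12:30 pm-4:40 pm

A, merged: 6:40 am-10:00 am, 10:50 am-4:40 pm, 7:50 pm-8:40 pm.
B, merged: 12:30 pm-5:40 pm.
6:40 am-10:00 am meets no B interval.
10:50 am-4:40 pm ∩ B → 12:30 pm-4:40 pm.
7:50 pm-8:40 pm meets no B interval.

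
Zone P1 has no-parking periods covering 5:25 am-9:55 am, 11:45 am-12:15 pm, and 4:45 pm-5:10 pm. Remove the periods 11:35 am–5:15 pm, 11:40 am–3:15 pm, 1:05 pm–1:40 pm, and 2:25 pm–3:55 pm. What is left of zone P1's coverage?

Merge the second list: 11:35 am–5:15 pm.
5:25 am–9:55 am: no B overlap → unchanged.
11:45 am–12:15 pm: fully covered by B → removed.
4:45 pm–5:10 pm: fully covered by B → removed.

5:25 am–9:55 am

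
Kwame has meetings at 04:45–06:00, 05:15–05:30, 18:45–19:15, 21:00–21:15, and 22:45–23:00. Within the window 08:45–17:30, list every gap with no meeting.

08:45-17:30

The merged coverage is 04:45-06:00, 18:45-19:15, 21:00-21:15, 22:45-23:00.
Uncovered inside 08:45-17:30: 08:45-17:30.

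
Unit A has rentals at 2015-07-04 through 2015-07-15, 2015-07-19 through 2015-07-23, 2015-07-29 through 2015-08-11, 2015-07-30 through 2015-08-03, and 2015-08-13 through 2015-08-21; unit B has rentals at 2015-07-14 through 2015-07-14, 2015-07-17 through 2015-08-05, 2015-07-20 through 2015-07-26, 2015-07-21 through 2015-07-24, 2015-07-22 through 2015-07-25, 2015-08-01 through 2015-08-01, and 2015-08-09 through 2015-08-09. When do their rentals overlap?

Merge the first list: 2015-07-04 through 2015-07-15, 2015-07-19 through 2015-07-23, 2015-07-29 through 2015-08-11, 2015-08-13 through 2015-08-21.
Merge the second list: 2015-07-14 through 2015-07-14, 2015-07-17 through 2015-08-05, 2015-08-09 through 2015-08-09.
2015-07-04 through 2015-07-15 ∩ B → 2015-07-14 through 2015-07-14.
2015-07-19 through 2015-07-23 ∩ B → 2015-07-19 through 2015-07-23.
2015-07-29 through 2015-08-11 ∩ B → 2015-07-29 through 2015-08-05, 2015-08-09 through 2015-08-09.
2015-08-13 through 2015-08-21 meets no B interval.

2015-07-14 through 2015-07-14, 2015-07-19 through 2015-07-23, 2015-07-29 through 2015-08-05, 2015-08-09 through 2015-08-09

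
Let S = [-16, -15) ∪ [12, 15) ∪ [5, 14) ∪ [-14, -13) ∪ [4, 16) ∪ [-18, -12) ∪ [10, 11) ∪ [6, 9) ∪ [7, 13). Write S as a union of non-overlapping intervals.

Sort by start: [-18, -12), [-16, -15), [-14, -13), [4, 16), [5, 14), [6, 9), [7, 13), [10, 11), [12, 15).
[-16, -15) overlaps/touches [-18, -12) → extend to [-18, -12).
[-14, -13) overlaps/touches [-18, -12) → extend to [-18, -12).
[4, 16) is disjoint → start new block.
[5, 14) overlaps/touches [4, 16) → extend to [4, 16).
[6, 9) overlaps/touches [4, 16) → extend to [4, 16).
[7, 13) overlaps/touches [4, 16) → extend to [4, 16).
[10, 11) overlaps/touches [4, 16) → extend to [4, 16).
[12, 15) overlaps/touches [4, 16) → extend to [4, 16).

[-18, -12) ∪ [4, 16)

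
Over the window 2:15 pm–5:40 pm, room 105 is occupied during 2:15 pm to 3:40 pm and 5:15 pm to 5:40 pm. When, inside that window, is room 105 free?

After merging, the occupied span is 2:15 pm–3:40 pm, 5:15 pm–5:40 pm.
Gaps within 2:15 pm–5:40 pm: 3:40 pm–5:15 pm.

3:40 pm–5:15 pm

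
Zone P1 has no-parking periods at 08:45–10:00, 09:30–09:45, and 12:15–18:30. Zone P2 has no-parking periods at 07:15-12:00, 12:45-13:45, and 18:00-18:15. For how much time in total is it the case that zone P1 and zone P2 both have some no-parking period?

A, merged: 08:45–10:00, 12:15–18:30.
A ∩ B = 08:45–10:00, 12:45–13:45, 18:00–18:15.
Total: 1 h 15 min + 1 h + 15 min = 2 h 30 min.

2 h 30 min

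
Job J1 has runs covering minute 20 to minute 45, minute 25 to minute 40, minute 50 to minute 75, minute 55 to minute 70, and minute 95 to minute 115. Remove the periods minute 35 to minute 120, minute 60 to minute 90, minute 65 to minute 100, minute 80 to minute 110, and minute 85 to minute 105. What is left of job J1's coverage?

Merge the first list: minute 20 to minute 45, minute 50 to minute 75, minute 95 to minute 115.
Merge the second list: minute 35 to minute 120.
minute 20 to minute 45 with B removed leaves minute 20 to minute 35.
minute 50 to minute 75 lies entirely inside B → drops out.
minute 95 to minute 115 lies entirely inside B → drops out.

minute 20 to minute 35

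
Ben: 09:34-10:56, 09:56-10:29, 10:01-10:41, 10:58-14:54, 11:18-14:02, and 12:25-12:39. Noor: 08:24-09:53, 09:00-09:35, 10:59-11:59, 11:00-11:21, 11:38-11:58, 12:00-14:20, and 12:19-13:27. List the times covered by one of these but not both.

Merge the first list: 09:34–10:56, 10:58–14:54.
Merge the second list: 08:24–09:53, 10:59–11:59, 12:00–14:20.
A but not B: 09:53–10:56, 10:58–10:59, 11:59–12:00, 14:20–14:54.
B but not A: 08:24–09:34.
Combining gives A △ B.

08:24–09:34, 09:53–10:56, 10:58–10:59, 11:59–12:00, 14:20–14:54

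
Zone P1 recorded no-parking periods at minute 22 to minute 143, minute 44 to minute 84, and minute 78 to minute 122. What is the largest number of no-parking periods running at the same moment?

3

Sweep endpoints in order; track running count of active intervals.
Peak of 3 reached at minute 78.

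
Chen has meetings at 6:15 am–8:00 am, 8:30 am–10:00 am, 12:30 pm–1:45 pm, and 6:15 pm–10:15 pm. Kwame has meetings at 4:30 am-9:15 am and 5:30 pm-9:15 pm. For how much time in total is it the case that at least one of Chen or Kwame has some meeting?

11 h 30 min

A ∪ B = 4:30 am–10:00 am, 12:30 pm–1:45 pm, 5:30 pm–10:15 pm.
Total: 5 h 30 min + 1 h 15 min + 4 h 45 min = 11 h 30 min.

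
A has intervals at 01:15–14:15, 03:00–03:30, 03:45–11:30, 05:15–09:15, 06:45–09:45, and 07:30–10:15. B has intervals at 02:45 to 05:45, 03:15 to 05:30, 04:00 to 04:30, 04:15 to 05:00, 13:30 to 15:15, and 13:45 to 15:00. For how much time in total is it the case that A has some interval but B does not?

A, merged: 01:15-14:15.
B, merged: 02:45-05:45, 13:30-15:15.
A \ B = 01:15-02:45, 05:45-13:30.
Total: 1 h 30 min + 7 h 45 min = 9 h 15 min.

9 h 15 min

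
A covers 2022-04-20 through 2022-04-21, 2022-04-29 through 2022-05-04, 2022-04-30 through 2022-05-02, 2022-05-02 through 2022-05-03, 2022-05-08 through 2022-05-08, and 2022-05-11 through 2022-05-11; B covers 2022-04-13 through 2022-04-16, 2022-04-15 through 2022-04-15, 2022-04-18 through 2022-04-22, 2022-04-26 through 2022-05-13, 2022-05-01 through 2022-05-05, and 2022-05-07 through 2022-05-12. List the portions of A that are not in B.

none

Merge the first list: 2022-04-20 through 2022-04-21, 2022-04-29 through 2022-05-04, 2022-05-08 through 2022-05-08, 2022-05-11 through 2022-05-11.
Merge the second list: 2022-04-13 through 2022-04-16, 2022-04-18 through 2022-04-22, 2022-04-26 through 2022-05-13.
2022-04-20 through 2022-04-21 lies entirely inside B → drops out.
2022-04-29 through 2022-05-04 lies entirely inside B → drops out.
2022-05-08 through 2022-05-08 lies entirely inside B → drops out.
2022-05-11 through 2022-05-11 lies entirely inside B → drops out.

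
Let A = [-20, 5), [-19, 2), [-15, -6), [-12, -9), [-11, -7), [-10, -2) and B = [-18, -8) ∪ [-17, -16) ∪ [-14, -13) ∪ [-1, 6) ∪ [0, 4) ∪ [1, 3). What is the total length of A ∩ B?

16

A, merged: [-20, 5).
B, merged: [-18, -8), [-1, 6).
A ∩ B = [-18, -8), [-1, 5).
Total: 10 + 6 = 16.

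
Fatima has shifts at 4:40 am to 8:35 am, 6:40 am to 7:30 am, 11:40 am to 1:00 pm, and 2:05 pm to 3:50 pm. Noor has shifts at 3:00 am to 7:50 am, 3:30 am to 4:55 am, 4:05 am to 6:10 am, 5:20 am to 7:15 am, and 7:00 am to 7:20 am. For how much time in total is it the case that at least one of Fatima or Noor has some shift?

First set merges to 4:40 am–8:35 am, 11:40 am–1:00 pm, 2:05 pm–3:50 pm.
Second set merges to 3:00 am–7:50 am.
A ∪ B = 3:00 am–8:35 am, 11:40 am–1:00 pm, 2:05 pm–3:50 pm.
Total: 5 h 35 min + 1 h 20 min + 1 h 45 min = 8 h 40 min.

8 h 40 min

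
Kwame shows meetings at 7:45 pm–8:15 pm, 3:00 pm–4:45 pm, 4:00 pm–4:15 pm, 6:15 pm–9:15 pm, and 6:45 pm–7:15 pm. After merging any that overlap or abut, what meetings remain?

Sort by start: 3:00 pm-4:45 pm, 4:00 pm-4:15 pm, 6:15 pm-9:15 pm, 6:45 pm-7:15 pm, 7:45 pm-8:15 pm.
4:00 pm-4:15 pm overlaps/touches 3:00 pm-4:45 pm → extend to 3:00 pm-4:45 pm.
6:15 pm-9:15 pm is disjoint → start new block.
6:45 pm-7:15 pm overlaps/touches 6:15 pm-9:15 pm → extend to 6:15 pm-9:15 pm.
7:45 pm-8:15 pm overlaps/touches 6:15 pm-9:15 pm → extend to 6:15 pm-9:15 pm.

3:00 pm-4:45 pm, 6:15 pm-9:15 pm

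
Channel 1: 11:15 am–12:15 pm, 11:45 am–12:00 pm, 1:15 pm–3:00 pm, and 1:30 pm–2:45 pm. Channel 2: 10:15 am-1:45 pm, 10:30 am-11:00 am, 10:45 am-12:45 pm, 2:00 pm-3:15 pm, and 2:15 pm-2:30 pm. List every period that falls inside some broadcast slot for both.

First set merges to 11:15 am-12:15 pm, 1:15 pm-3:00 pm.
Second set merges to 10:15 am-1:45 pm, 2:00 pm-3:15 pm.
11:15 am-12:15 pm ∩ B → 11:15 am-12:15 pm.
1:15 pm-3:00 pm ∩ B → 1:15 pm-1:45 pm, 2:00 pm-3:00 pm.

11:15 am-12:15 pm, 1:15 pm-1:45 pm, 2:00 pm-3:00 pm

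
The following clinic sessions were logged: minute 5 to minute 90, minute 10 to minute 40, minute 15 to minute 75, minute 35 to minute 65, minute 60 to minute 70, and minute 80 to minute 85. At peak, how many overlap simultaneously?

Sweep endpoints in order; track running count of active intervals.
Peak of 4 reached at minute 35.

4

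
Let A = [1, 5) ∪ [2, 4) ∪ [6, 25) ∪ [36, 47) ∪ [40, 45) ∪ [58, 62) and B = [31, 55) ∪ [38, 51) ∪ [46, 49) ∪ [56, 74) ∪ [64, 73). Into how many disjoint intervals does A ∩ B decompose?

Merge the first list: [1, 5), [6, 25), [36, 47), [58, 62).
Merge the second list: [31, 55), [56, 74).
A ∩ B = [36, 47), [58, 62).
That is 2 disjoint pieces.

2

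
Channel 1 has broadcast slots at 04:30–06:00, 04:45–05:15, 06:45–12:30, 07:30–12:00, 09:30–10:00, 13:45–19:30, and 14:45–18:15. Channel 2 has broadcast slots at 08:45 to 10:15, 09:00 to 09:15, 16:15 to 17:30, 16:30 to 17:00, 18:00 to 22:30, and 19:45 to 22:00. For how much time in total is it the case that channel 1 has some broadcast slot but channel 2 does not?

First set merges to 04:30-06:00, 06:45-12:30, 13:45-19:30.
Second set merges to 08:45-10:15, 16:15-17:30, 18:00-22:30.
A \ B = 04:30-06:00, 06:45-08:45, 10:15-12:30, 13:45-16:15, 17:30-18:00.
Total: 1 h 30 min + 2 h + 2 h 15 min + 2 h 30 min + 30 min = 8 h 45 min.

8 h 45 min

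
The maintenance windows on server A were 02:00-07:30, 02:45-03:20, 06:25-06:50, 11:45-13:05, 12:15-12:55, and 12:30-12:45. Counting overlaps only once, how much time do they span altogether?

6 h 50 min

Merged: 02:00–07:30, 11:45–13:05.
Lengths: 5 h 30 min + 1 h 20 min = 6 h 50 min.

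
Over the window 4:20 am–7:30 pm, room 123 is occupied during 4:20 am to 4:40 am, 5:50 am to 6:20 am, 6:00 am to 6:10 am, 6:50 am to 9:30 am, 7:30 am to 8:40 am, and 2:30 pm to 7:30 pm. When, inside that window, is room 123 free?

4:40 am–5:50 am, 6:20 am–6:50 am, 9:30 am–2:30 pm

The merged coverage is 4:20 am–4:40 am, 5:50 am–6:20 am, 6:50 am–9:30 am, 2:30 pm–7:30 pm.
Complement within 4:20 am–7:30 pm: 4:40 am–5:50 am, 6:20 am–6:50 am, 9:30 am–2:30 pm.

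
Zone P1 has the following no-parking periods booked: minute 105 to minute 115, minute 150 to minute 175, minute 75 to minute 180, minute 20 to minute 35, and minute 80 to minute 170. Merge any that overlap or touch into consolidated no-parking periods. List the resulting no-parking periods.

Sort by start: minute 20 to minute 35, minute 75 to minute 180, minute 80 to minute 170, minute 105 to minute 115, minute 150 to minute 175.
minute 75 to minute 180 is disjoint → start new block.
minute 80 to minute 170 overlaps/touches minute 75 to minute 180 → extend to minute 75 to minute 180.
minute 105 to minute 115 overlaps/touches minute 75 to minute 180 → extend to minute 75 to minute 180.
minute 150 to minute 175 overlaps/touches minute 75 to minute 180 → extend to minute 75 to minute 180.

minute 20 to minute 35, minute 75 to minute 180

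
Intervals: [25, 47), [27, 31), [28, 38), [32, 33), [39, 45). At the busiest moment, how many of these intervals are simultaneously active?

3

At 28, 3 of the intervals are simultaneously active.
No point has more.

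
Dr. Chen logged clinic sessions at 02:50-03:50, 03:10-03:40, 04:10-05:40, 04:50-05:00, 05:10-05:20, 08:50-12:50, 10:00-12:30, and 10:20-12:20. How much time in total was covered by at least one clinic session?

Merged: 02:50–03:50, 04:10–05:40, 08:50–12:50.
Lengths: 1 h + 1 h 30 min + 4 h = 6 h 30 min.

6 h 30 min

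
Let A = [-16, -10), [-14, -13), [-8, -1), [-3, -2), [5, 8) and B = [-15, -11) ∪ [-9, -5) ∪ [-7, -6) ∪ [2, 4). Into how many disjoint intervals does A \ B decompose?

4

A, merged: [-16, -10), [-8, -1), [5, 8).
B, merged: [-15, -11), [-9, -5), [2, 4).
A \ B = [-16, -15), [-11, -10), [-5, -1), [5, 8).
That is 4 disjoint pieces.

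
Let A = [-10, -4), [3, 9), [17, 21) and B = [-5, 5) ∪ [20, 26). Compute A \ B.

[-10, -5) ∪ [5, 9) ∪ [17, 20)

[-10, -4) \ B = [-10, -5).
[3, 9) \ B = [5, 9).
[17, 21) \ B = [17, 20).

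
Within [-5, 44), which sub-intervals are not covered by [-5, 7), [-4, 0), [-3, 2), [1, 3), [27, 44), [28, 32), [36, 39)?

[7, 27)

The merged coverage is [-5, 7), [27, 44).
Complement within [-5, 44): [7, 27).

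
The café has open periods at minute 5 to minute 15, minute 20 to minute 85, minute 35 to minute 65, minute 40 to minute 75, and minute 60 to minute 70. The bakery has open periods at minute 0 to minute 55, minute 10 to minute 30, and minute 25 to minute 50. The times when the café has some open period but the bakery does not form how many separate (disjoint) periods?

1

First set merges to minute 5 to minute 15, minute 20 to minute 85.
Second set merges to minute 0 to minute 55.
A \ B = minute 55 to minute 85.
That is 1 disjoint piece.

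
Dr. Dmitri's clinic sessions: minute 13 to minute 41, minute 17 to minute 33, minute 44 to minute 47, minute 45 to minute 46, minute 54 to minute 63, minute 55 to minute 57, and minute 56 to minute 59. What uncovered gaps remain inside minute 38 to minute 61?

After merging, the occupied span is minute 13 to minute 41, minute 44 to minute 47, minute 54 to minute 63.
Complement within minute 38 to minute 61: minute 41 to minute 44, minute 47 to minute 54.

minute 41 to minute 44, minute 47 to minute 54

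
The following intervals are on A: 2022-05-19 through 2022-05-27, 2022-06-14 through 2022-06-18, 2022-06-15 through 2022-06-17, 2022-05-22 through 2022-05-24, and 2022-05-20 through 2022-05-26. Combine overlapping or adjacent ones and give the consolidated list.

2022-05-19 through 2022-05-27, 2022-06-14 through 2022-06-18

Sort by start: 2022-05-19 through 2022-05-27, 2022-05-20 through 2022-05-26, 2022-05-22 through 2022-05-24, 2022-06-14 through 2022-06-18, 2022-06-15 through 2022-06-17.
2022-05-20 through 2022-05-26 overlaps/touches 2022-05-19 through 2022-05-27 → extend to 2022-05-19 through 2022-05-27.
2022-05-22 through 2022-05-24 overlaps/touches 2022-05-19 through 2022-05-27 → extend to 2022-05-19 through 2022-05-27.
2022-06-14 through 2022-06-18 is disjoint → start new block.
2022-06-15 through 2022-06-17 overlaps/touches 2022-06-14 through 2022-06-18 → extend to 2022-06-14 through 2022-06-18.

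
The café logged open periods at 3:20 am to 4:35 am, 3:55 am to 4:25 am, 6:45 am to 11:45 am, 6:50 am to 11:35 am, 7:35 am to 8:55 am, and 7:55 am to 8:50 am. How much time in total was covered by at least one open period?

6 h 15 min

Merged: 3:20 am-4:35 am, 6:45 am-11:45 am.
Lengths: 1 h 15 min + 5 h = 6 h 15 min.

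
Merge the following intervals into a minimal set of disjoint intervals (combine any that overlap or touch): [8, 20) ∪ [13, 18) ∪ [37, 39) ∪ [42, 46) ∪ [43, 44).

[8, 20) ∪ [37, 39) ∪ [42, 46)

[13, 18) overlaps/touches [8, 20) → extend to [8, 20).
[37, 39) is disjoint → start new block.
[42, 46) is disjoint → start new block.
[43, 44) overlaps/touches [42, 46) → extend to [42, 46).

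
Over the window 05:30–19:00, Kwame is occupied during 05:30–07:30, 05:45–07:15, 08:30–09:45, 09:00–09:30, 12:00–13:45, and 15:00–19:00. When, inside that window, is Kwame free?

07:30–08:30, 09:45–12:00, 13:45–15:00

After merging, the occupied span is 05:30–07:30, 08:30–09:45, 12:00–13:45, 15:00–19:00.
Complement within 05:30–19:00: 07:30–08:30, 09:45–12:00, 13:45–15:00.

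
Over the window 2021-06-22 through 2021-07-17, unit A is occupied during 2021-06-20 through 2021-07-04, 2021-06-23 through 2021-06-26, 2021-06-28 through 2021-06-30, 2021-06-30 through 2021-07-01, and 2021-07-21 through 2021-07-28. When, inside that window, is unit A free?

2021-07-05 through 2021-07-17

After merging, the occupied span is 2021-06-20 through 2021-07-04, 2021-07-21 through 2021-07-28.
Complement within 2021-06-22 through 2021-07-17: 2021-07-05 through 2021-07-17.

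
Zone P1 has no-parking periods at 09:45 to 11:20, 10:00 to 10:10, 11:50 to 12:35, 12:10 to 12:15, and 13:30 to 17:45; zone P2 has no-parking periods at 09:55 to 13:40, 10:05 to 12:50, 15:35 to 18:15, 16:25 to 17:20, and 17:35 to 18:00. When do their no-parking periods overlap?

A, merged: 09:45–11:20, 11:50–12:35, 13:30–17:45.
B, merged: 09:55–13:40, 15:35–18:15.
09:45–11:20 overlaps B on 09:55–11:20.
11:50–12:35 overlaps B on 11:50–12:35.
13:30–17:45 overlaps B on 13:30–13:40, 15:35–17:45.

09:55–11:20, 11:50–12:35, 13:30–13:40, 15:35–17:45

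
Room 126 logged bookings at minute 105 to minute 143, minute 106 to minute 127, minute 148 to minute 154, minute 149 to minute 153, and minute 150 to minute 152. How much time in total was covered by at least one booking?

Merged: minute 105 to minute 143, minute 148 to minute 154.
Lengths: 38 minutes + 6 minutes = 44 minutes.

44 minutes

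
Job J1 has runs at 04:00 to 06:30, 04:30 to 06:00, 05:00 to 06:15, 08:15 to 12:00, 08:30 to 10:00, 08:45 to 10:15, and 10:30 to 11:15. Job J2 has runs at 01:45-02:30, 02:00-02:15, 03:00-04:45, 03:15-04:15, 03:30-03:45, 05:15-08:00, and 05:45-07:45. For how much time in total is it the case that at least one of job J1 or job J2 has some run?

Merge the first list: 04:00-06:30, 08:15-12:00.
Merge the second list: 01:45-02:30, 03:00-04:45, 05:15-08:00.
A ∪ B = 01:45-02:30, 03:00-08:00, 08:15-12:00.
Total: 45 min + 5 h + 3 h 45 min = 9 h 30 min.

9 h 30 min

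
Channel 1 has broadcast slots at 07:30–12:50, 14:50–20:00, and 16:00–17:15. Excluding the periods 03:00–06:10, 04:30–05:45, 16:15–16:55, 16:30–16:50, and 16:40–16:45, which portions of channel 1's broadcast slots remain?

Merge the first list: 07:30–12:50, 14:50–20:00.
Merge the second list: 03:00–06:10, 16:15–16:55.
07:30–12:50: no B overlap → unchanged.
14:50–20:00 minus B → 14:50–16:15, 16:55–20:00.

07:30–12:50, 14:50–16:15, 16:55–20:00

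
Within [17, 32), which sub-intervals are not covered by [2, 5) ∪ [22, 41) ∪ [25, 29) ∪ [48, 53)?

After merging, the occupied span is [2, 5), [22, 41), [48, 53).
Complement within [17, 32): [17, 22).

[17, 22)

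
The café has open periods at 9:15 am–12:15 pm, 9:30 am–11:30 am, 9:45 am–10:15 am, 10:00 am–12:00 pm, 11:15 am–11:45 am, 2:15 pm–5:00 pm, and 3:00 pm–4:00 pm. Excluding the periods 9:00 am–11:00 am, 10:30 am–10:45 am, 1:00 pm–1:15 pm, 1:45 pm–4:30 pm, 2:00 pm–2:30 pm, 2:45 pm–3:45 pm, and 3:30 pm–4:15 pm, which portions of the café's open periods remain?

A, merged: 9:15 am-12:15 pm, 2:15 pm-5:00 pm.
B, merged: 9:00 am-11:00 am, 1:00 pm-1:15 pm, 1:45 pm-4:30 pm.
9:15 am-12:15 pm with B removed leaves 11:00 am-12:15 pm.
2:15 pm-5:00 pm with B removed leaves 4:30 pm-5:00 pm.

11:00 am-12:15 pm, 4:30 pm-5:00 pm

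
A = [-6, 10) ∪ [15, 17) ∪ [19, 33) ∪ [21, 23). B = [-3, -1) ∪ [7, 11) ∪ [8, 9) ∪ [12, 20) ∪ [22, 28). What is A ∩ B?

A, merged: [-6, 10), [15, 17), [19, 33).
B, merged: [-3, -1), [7, 11), [12, 20), [22, 28).
[-6, 10) meets the second set on [-3, -1), [7, 10).
[15, 17) meets the second set on [15, 17).
[19, 33) meets the second set on [19, 20), [22, 28).

[-3, -1) ∪ [7, 10) ∪ [15, 17) ∪ [19, 20) ∪ [22, 28)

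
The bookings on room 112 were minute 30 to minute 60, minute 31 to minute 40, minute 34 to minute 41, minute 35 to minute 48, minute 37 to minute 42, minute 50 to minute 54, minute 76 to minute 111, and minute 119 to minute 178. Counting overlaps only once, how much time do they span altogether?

124 minutes

Merged: minute 30 to minute 60, minute 76 to minute 111, minute 119 to minute 178.
Lengths: 30 minutes + 35 minutes + 59 minutes = 124 minutes.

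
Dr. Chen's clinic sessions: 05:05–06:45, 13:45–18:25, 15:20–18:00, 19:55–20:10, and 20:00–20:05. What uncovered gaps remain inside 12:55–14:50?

12:55–13:45

After merging, the occupied span is 05:05–06:45, 13:45–18:25, 19:55–20:10.
Uncovered inside 12:55–14:50: 12:55–13:45.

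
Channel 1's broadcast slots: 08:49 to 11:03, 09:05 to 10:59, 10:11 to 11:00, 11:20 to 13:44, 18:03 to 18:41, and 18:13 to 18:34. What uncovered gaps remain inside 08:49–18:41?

Covered (merged): 08:49–11:03, 11:20–13:44, 18:03–18:41.
Gaps within 08:49–18:41: 11:03–11:20, 13:44–18:03.

11:03–11:20, 13:44–18:03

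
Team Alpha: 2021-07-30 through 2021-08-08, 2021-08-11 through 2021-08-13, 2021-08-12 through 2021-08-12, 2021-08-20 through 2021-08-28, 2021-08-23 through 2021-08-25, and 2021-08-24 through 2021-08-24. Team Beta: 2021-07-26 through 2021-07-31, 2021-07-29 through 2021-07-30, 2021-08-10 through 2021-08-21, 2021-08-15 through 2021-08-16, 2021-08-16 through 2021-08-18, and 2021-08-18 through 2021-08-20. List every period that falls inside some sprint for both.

Merge the first list: 2021-07-30 through 2021-08-08, 2021-08-11 through 2021-08-13, 2021-08-20 through 2021-08-28.
Merge the second list: 2021-07-26 through 2021-07-31, 2021-08-10 through 2021-08-21.
2021-07-30 through 2021-08-08 overlaps B on 2021-07-30 through 2021-07-31.
2021-08-11 through 2021-08-13 overlaps B on 2021-08-11 through 2021-08-13.
2021-08-20 through 2021-08-28 overlaps B on 2021-08-20 through 2021-08-21.

2021-07-30 through 2021-07-31, 2021-08-11 through 2021-08-13, 2021-08-20 through 2021-08-21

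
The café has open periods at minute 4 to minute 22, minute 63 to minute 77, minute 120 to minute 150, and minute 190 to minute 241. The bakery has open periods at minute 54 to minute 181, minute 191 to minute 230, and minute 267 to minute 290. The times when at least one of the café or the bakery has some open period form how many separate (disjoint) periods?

A ∪ B = minute 4 to minute 22, minute 54 to minute 181, minute 190 to minute 241, minute 267 to minute 290.
That is 4 disjoint pieces.

4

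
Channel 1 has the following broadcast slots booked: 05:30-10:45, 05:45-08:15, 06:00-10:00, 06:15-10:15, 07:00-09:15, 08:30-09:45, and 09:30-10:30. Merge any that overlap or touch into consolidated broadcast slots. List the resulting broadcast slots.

05:45–08:15 overlaps/touches 05:30–10:45 → extend to 05:30–10:45.
06:00–10:00 overlaps/touches 05:30–10:45 → extend to 05:30–10:45.
06:15–10:15 overlaps/touches 05:30–10:45 → extend to 05:30–10:45.
07:00–09:15 overlaps/touches 05:30–10:45 → extend to 05:30–10:45.
08:30–09:45 overlaps/touches 05:30–10:45 → extend to 05:30–10:45.
09:30–10:30 overlaps/touches 05:30–10:45 → extend to 05:30–10:45.

05:30–10:45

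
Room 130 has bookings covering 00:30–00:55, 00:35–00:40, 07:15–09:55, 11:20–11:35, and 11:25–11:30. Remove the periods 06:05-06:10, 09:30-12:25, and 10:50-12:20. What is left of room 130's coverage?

00:30–00:55, 07:15–09:30

First set merges to 00:30–00:55, 07:15–09:55, 11:20–11:35.
Second set merges to 06:05–06:10, 09:30–12:25.
00:30–00:55 is untouched.
07:15–09:55 with B removed leaves 07:15–09:30.
11:20–11:35 lies entirely inside B → drops out.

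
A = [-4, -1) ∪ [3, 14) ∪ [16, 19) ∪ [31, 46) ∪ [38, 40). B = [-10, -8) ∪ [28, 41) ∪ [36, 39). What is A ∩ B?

[31, 41)

A, merged: [-4, -1), [3, 14), [16, 19), [31, 46).
B, merged: [-10, -8), [28, 41).
[-4, -1) meets no B interval.
[3, 14) meets no B interval.
[16, 19) meets no B interval.
[31, 46) ∩ B → [31, 41).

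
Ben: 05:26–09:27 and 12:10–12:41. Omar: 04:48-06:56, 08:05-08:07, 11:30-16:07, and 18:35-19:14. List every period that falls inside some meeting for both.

05:26–09:27 overlaps B on 05:26–06:56, 08:05–08:07.
12:10–12:41 overlaps B on 12:10–12:41.

05:26–06:56, 08:05–08:07, 12:10–12:41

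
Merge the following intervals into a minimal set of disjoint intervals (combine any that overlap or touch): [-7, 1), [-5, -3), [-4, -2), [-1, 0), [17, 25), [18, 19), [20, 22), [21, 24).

[-7, 1) ∪ [17, 25)

[-5, -3) overlaps/touches [-7, 1) → extend to [-7, 1).
[-4, -2) overlaps/touches [-7, 1) → extend to [-7, 1).
[-1, 0) overlaps/touches [-7, 1) → extend to [-7, 1).
[17, 25) is disjoint → start new block.
[18, 19) overlaps/touches [17, 25) → extend to [17, 25).
[20, 22) overlaps/touches [17, 25) → extend to [17, 25).
[21, 24) overlaps/touches [17, 25) → extend to [17, 25).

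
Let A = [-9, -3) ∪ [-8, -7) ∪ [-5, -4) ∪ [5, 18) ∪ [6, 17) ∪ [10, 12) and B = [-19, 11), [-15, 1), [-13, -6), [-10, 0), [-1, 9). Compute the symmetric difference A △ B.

[-19, -9) ∪ [-3, 5) ∪ [11, 18)

A, merged: [-9, -3), [5, 18).
B, merged: [-19, 11).
A \ B = [11, 18).
B \ A = [-19, -9), [-3, 5).
Union of the two gives the symmetric difference.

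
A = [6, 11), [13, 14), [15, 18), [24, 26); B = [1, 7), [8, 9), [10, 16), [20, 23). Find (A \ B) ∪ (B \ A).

[1, 6) ∪ [7, 8) ∪ [9, 10) ∪ [11, 13) ∪ [14, 15) ∪ [16, 18) ∪ [20, 23) ∪ [24, 26)

A but not B: [7, 8), [9, 10), [16, 18), [24, 26).
B but not A: [1, 6), [11, 13), [14, 15), [20, 23).
Combining gives A △ B.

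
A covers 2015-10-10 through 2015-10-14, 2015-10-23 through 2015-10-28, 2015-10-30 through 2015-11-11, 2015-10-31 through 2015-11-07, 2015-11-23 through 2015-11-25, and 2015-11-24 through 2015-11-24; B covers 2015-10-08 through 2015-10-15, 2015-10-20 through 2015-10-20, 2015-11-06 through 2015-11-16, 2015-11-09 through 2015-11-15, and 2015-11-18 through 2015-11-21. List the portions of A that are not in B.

2015-10-23 through 2015-10-28, 2015-10-30 through 2015-11-05, 2015-11-23 through 2015-11-25

A, merged: 2015-10-10 through 2015-10-14, 2015-10-23 through 2015-10-28, 2015-10-30 through 2015-11-11, 2015-11-23 through 2015-11-25.
B, merged: 2015-10-08 through 2015-10-15, 2015-10-20 through 2015-10-20, 2015-11-06 through 2015-11-16, 2015-11-18 through 2015-11-21.
2015-10-10 through 2015-10-14: fully covered by B → removed.
2015-10-23 through 2015-10-28: no B overlap → unchanged.
2015-10-30 through 2015-11-11 minus B → 2015-10-30 through 2015-11-05.
2015-11-23 through 2015-11-25: no B overlap → unchanged.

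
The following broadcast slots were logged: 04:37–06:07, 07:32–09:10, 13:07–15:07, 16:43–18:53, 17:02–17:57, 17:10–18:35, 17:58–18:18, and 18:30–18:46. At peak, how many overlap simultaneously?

3

At 17:10, 3 of the intervals are simultaneously active.
No point has more.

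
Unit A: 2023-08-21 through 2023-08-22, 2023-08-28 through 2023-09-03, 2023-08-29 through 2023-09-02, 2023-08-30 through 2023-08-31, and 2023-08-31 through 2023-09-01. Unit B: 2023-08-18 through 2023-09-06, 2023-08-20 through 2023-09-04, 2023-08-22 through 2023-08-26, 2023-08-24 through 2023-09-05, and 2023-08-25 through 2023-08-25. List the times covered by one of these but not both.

2023-08-18 through 2023-08-20, 2023-08-23 through 2023-08-27, 2023-09-04 through 2023-09-06

First set merges to 2023-08-21 through 2023-08-22, 2023-08-28 through 2023-09-03.
Second set merges to 2023-08-18 through 2023-09-06.
A but not B: none.
B but not A: 2023-08-18 through 2023-08-20, 2023-08-23 through 2023-08-27, 2023-09-04 through 2023-09-06.
Combining gives A △ B.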